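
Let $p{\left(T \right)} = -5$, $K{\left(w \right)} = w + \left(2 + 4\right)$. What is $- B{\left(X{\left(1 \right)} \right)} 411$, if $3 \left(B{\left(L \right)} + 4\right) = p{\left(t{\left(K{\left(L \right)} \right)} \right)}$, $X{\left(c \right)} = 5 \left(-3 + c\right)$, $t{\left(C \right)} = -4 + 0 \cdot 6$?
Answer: $2329$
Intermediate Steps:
$K{\left(w \right)} = 6 + w$ ($K{\left(w \right)} = w + 6 = 6 + w$)
$t{\left(C \right)} = -4$ ($t{\left(C \right)} = -4 + 0 = -4$)
$X{\left(c \right)} = -15 + 5 c$
$B{\left(L \right)} = - \frac{17}{3}$ ($B{\left(L \right)} = -4 + \frac{1}{3} \left(-5\right) = -4 - \frac{5}{3} = - \frac{17}{3}$)
$- B{\left(X{\left(1 \right)} \right)} 411 = \left(-1\right) \left(- \frac{17}{3}\right) 411 = \frac{17}{3} \cdot 411 = 2329$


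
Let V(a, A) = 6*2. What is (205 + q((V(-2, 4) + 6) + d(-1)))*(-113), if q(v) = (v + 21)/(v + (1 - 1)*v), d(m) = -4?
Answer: -46895/2 ≈ -23448.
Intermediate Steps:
V(a, A) = 12
q(v) = (21 + v)/v (q(v) = (21 + v)/(v + 0*v) = (21 + v)/(v + 0) = (21 + v)/v)
(205 + q((V(-2, 4) + 6) + d(-1)))*(-113) = (205 + (21 + ((12 + 6) - 4))/((12 + 6) - 4))*(-113) = (205 + (21 + (18 - 4))/(18 - 4))*(-113) = (205 + (21 + 14)/14)*(-113) = (205 + (1/14)*35)*(-113) = (205 + 5/2)*(-113) = (415/2)*(-113) = -46895/2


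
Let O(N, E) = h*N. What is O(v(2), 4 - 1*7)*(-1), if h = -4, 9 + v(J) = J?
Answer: -28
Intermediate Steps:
v(J) = -9 + J
O(N, E) = -4*N
O(v(2), 4 - 1*7)*(-1) = -4*(-9 + 2)*(-1) = -4*(-7)*(-1) = 28*(-1) = -28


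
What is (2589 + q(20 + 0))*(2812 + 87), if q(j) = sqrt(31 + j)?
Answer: 7505511 + 2899*sqrt(51) ≈ 7.5262e+6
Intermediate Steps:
(2589 + q(20 + 0))*(2812 + 87) = (2589 + sqrt(31 + (20 + 0)))*(2812 + 87) = (2589 + sqrt(31 + 20))*2899 = (2589 + sqrt(51))*2899 = 7505511 + 2899*sqrt(51)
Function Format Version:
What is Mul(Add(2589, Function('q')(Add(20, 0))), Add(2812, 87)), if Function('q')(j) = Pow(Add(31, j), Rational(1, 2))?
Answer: Add(7505511, Mul(2899, Pow(51, Rational(1, 2)))) ≈ 7.5262e+6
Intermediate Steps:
Mul(Add(2589, Function('q')(Add(20, 0))), Add(2812, 87)) = Mul(Add(2589, Pow(Add(31, Add(20, 0)), Rational(1, 2))), Add(2812, 87)) = Mul(Add(2589, Pow(Add(31, 20), Rational(1, 2))), 2899) = Mul(Add(2589, Pow(51, Rational(1, 2))), 2899) = Add(7505511, Mul(2899, Pow(51, Rational(1, 2))))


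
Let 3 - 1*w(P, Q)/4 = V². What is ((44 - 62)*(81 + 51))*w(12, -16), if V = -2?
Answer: 9504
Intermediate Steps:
w(P, Q) = -4 (w(P, Q) = 12 - 4*(-2)² = 12 - 4*4 = 12 - 16 = -4)
((44 - 62)*(81 + 51))*w(12, -16) = ((44 - 62)*(81 + 51))*(-4) = -18*132*(-4) = -2376*(-4) = 9504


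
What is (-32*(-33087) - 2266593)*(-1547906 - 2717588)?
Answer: 5151902042646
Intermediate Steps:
(-32*(-33087) - 2266593)*(-1547906 - 2717588) = (1058784 - 2266593)*(-4265494) = -1207809*(-4265494) = 5151902042646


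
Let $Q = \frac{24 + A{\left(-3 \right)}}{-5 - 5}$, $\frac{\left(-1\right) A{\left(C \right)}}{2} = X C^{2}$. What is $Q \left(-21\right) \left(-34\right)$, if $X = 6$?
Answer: $\frac{29988}{5} \approx 5997.6$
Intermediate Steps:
$A{\left(C \right)} = - 12 C^{2}$ ($A{\left(C \right)} = - 2 \cdot 6 C^{2} = - 12 C^{2}$)
$Q = \frac{42}{5}$ ($Q = \frac{24 - 12 \left(-3\right)^{2}}{-5 - 5} = \frac{24 - 108}{-10} = \left(24 - 108\right) \left(- \frac{1}{10}\right) = \left(-84\right) \left(- \frac{1}{10}\right) = \frac{42}{5} \approx 8.4$)
$Q \left(-21\right) \left(-34\right) = \frac{42}{5} \left(-21\right) \left(-34\right) = \left(- \frac{882}{5}\right) \left(-34\right) = \frac{29988}{5}$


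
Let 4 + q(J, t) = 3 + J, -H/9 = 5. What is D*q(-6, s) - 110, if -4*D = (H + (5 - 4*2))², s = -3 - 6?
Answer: 3922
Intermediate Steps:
H = -45 (H = -9*5 = -45)
s = -9
q(J, t) = -1 + J (q(J, t) = -4 + (3 + J) = -1 + J)
D = -576 (D = -(-45 + (5 - 4*2))²/4 = -(-45 + (5 - 8))²/4 = -(-45 - 3)²/4 = -¼*(-48)² = -¼*2304 = -576)
D*q(-6, s) - 110 = -576*(-1 - 6) - 110 = -576*(-7) - 110 = 4032 - 110 = 3922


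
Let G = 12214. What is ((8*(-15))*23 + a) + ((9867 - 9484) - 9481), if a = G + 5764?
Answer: 6120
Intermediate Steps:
a = 17978 (a = 12214 + 5764 = 17978)
((8*(-15))*23 + a) + ((9867 - 9484) - 9481) = ((8*(-15))*23 + 17978) + ((9867 - 9484) - 9481) = (-120*23 + 17978) + (383 - 9481) = (-2760 + 17978) - 9098 = 15218 - 9098 = 6120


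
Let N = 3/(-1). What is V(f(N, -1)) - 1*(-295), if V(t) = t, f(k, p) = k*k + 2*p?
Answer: 302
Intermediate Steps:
N = -3 (N = 3*(-1) = -3)
f(k, p) = k**2 + 2*p
V(f(N, -1)) - 1*(-295) = ((-3)**2 + 2*(-1)) - 1*(-295) = (9 - 2) + 295 = 7 + 295 = 302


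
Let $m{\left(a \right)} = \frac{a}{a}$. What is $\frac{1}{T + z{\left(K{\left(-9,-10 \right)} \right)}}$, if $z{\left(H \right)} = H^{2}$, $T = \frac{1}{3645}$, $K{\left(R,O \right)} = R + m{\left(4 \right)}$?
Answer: $\frac{3645}{233281} \approx 0.015625$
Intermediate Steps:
$m{\left(a \right)} = 1$
$K{\left(R,O \right)} = 1 + R$ ($K{\left(R,O \right)} = R + 1 = 1 + R$)
$T = \frac{1}{3645} \approx 0.00027435$
$\frac{1}{T + z{\left(K{\left(-9,-10 \right)} \right)}} = \frac{1}{\frac{1}{3645} + \left(1 - 9\right)^{2}} = \frac{1}{\frac{1}{3645} + \left(-8\right)^{2}} = \frac{1}{\frac{1}{3645} + 64} = \frac{1}{\frac{233281}{3645}} = \frac{3645}{233281}$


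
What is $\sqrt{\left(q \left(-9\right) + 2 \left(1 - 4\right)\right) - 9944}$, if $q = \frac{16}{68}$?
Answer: $\frac{i \sqrt{2876162}}{17} \approx 99.76 i$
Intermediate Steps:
$q = \frac{4}{17}$ ($q = 16 \cdot \frac{1}{68} = \frac{4}{17} \approx 0.23529$)
$\sqrt{\left(q \left(-9\right) + 2 \left(1 - 4\right)\right) - 9944} = \sqrt{\left(\frac{4}{17} \left(-9\right) + 2 \left(1 - 4\right)\right) - 9944} = \sqrt{\left(- \frac{36}{17} + 2 \left(-3\right)\right) - 9944} = \sqrt{\left(- \frac{36}{17} - 6\right) - 9944} = \sqrt{- \frac{138}{17} - 9944} = \sqrt{- \frac{169186}{17}} = \frac{i \sqrt{2876162}}{17}$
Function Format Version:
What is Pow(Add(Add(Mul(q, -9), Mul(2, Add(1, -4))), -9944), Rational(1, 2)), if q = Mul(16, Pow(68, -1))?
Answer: Mul(Rational(1, 17), I, Pow(2876162, Rational(1, 2))) ≈ Mul(99.760, I)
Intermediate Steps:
q = Rational(4, 17) (q = Mul(16, Rational(1, 68)) = Rational(4, 17) ≈ 0.23529)
Pow(Add(Add(Mul(q, -9), Mul(2, Add(1, -4))), -9944), Rational(1, 2)) = Pow(Add(Add(Mul(Rational(4, 17), -9), Mul(2, Add(1, -4))), -9944), Rational(1, 2)) = Pow(Add(Add(Rational(-36, 17), Mul(2, -3)), -9944), Rational(1, 2)) = Pow(Add(Add(Rational(-36, 17), -6), -9944), Rational(1, 2)) = Pow(Add(Rational(-138, 17), -9944), Rational(1, 2)) = Pow(Rational(-169186, 17), Rational(1, 2)) = Mul(Rational(1, 17), I, Pow(2876162, Rational(1, 2)))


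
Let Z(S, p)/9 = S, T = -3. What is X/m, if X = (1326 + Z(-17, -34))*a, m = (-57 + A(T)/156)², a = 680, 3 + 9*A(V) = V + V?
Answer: 19411367040/79085449 ≈ 245.45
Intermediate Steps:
Z(S, p) = 9*S
A(V) = -⅓ + 2*V/9 (A(V) = -⅓ + (V + V)/9 = -⅓ + (2*V)/9 = -⅓ + 2*V/9)
m = 79085449/24336 (m = (-57 + (-⅓ + (2/9)*(-3))/156)² = (-57 + (-⅓ - ⅔)*(1/156))² = (-57 - 1*1/156)² = (-57 - 1/156)² = (-8893/156)² = 79085449/24336 ≈ 3249.7)
X = 797640 (X = (1326 + 9*(-17))*680 = (1326 - 153)*680 = 1173*680 = 797640)
X/m = 797640/(79085449/24336) = 797640*(24336/79085449) = 19411367040/79085449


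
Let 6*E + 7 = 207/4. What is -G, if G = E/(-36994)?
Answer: 179/887856 ≈ 0.00020161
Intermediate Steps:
E = 179/24 (E = -7/6 + (207/4)/6 = -7/6 + (207*(¼))/6 = -7/6 + (⅙)*(207/4) = -7/6 + 69/8 = 179/24 ≈ 7.4583)
G = -179/887856 (G = (179/24)/(-36994) = (179/24)*(-1/36994) = -179/887856 ≈ -0.00020161)
-G = -1*(-179/887856) = 179/887856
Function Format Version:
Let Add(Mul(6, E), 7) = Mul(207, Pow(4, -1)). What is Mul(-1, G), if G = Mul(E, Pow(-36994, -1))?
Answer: Rational(179, 887856) ≈ 0.00020161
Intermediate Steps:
E = Rational(179, 24) (E = Add(Rational(-7, 6), Mul(Rational(1, 6), Mul(207, Pow(4, -1)))) = Add(Rational(-7, 6), Mul(Rational(1, 6), Mul(207, Rational(1, 4)))) = Add(Rational(-7, 6), Mul(Rational(1, 6), Rational(207, 4))) = Add(Rational(-7, 6), Rational(69, 8)) = Rational(179, 24) ≈ 7.4583)
G = Rational(-179, 887856) (G = Mul(Rational(179, 24), Pow(-36994, -1)) = Mul(Rational(179, 24), Rational(-1, 36994)) = Rational(-179, 887856) ≈ -0.00020161)
Mul(-1, G) = Mul(-1, Rational(-179, 887856)) = Rational(179, 887856)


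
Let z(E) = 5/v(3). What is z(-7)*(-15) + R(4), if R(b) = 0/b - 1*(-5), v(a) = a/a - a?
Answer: 85/2 ≈ 42.500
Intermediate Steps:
v(a) = 1 - a
z(E) = -5/2 (z(E) = 5/(1 - 1*3) = 5/(1 - 3) = 5/(-2) = 5*(-1/2) = -5/2)
R(b) = 5 (R(b) = 0 + 5 = 5)
z(-7)*(-15) + R(4) = -5/2*(-15) + 5 = 75/2 + 5 = 85/2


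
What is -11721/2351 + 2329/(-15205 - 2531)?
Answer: -213359135/41697336 ≈ -5.1169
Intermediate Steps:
-11721/2351 + 2329/(-15205 - 2531) = -11721*1/2351 + 2329/(-17736) = -11721/2351 + 2329*(-1/17736) = -11721/2351 - 2329/17736 = -213359135/41697336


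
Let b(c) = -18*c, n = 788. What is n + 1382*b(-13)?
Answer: 324176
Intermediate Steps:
n + 1382*b(-13) = 788 + 1382*(-18*(-13)) = 788 + 1382*234 = 788 + 323388 = 324176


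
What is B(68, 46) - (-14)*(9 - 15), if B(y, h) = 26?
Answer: -58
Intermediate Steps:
B(68, 46) - (-14)*(9 - 15) = 26 - (-14)*(9 - 15) = 26 - (-14)*(-6) = 26 - 1*84 = 26 - 84 = -58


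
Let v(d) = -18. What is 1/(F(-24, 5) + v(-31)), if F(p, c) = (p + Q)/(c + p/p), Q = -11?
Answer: -6/143 ≈ -0.041958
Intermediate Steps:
F(p, c) = (-11 + p)/(1 + c) (F(p, c) = (p - 11)/(c + p/p) = (-11 + p)/(c + 1) = (-11 + p)/(1 + c))
1/(F(-24, 5) + v(-31)) = 1/((-11 - 24)/(1 + 5) - 18) = 1/(-35/6 - 18) = 1/(-143/6) = -6/143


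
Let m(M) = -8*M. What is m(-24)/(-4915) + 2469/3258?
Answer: 3836533/5337690 ≈ 0.71876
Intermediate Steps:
m(-24)/(-4915) + 2469/3258 = -8*(-24)/(-4915) + 2469/3258 = 192*(-1/4915) + 2469*(1/3258) = -192/4915 + 823/1086 = 3836533/5337690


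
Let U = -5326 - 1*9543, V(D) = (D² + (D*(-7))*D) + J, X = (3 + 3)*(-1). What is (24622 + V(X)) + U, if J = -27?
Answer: 9510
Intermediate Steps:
X = -6 (X = 6*(-1) = -6)
V(D) = -27 - 6*D² (V(D) = (D² + (D*(-7))*D) - 27 = (D² + (-7*D)*D) - 27 = (D² - 7*D²) - 27 = -6*D² - 27 = -27 - 6*D²)
U = -14869 (U = -5326 - 9543 = -14869)
(24622 + V(X)) + U = (24622 + (-27 - 6*(-6)²)) - 14869 = (24622 + (-27 - 6*36)) - 14869 = (24622 + (-27 - 216)) - 14869 = (24622 - 243) - 14869 = 24379 - 14869 = 9510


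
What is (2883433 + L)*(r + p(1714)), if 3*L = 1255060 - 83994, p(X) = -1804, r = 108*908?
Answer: 945404594900/3 ≈ 3.1513e+11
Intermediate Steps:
r = 98064
L = 1171066/3 (L = (1255060 - 83994)/3 = (1/3)*1171066 = 1171066/3 ≈ 3.9036e+5)
(2883433 + L)*(r + p(1714)) = (2883433 + 1171066/3)*(98064 - 1804) = (9821365/3)*96260 = 945404594900/3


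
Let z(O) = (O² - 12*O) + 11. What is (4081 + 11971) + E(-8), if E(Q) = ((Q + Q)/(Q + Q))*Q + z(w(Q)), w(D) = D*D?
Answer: 19383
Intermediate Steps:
w(D) = D²
z(O) = 11 + O² - 12*O
E(Q) = 11 + Q + Q⁴ - 12*Q² (E(Q) = ((Q + Q)/(Q + Q))*Q + (11 + (Q²)² - 12*Q²) = ((2*Q)/((2*Q)))*Q + (11 + Q⁴ - 12*Q²) = ((2*Q)*(1/(2*Q)))*Q + (11 + Q⁴ - 12*Q²) = 1*Q + (11 + Q⁴ - 12*Q²) = Q + (11 + Q⁴ - 12*Q²) = 11 + Q + Q⁴ - 12*Q²)
(4081 + 11971) + E(-8) = (4081 + 11971) + (11 - 8 + (-8)⁴ - 12*(-8)²) = 16052 + (11 - 8 + 4096 - 12*64) = 16052 + (11 - 8 + 4096 - 768) = 16052 + 3331 = 19383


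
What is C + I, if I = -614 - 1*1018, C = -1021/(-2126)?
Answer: -3468611/2126 ≈ -1631.5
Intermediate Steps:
C = 1021/2126 (C = -1021*(-1/2126) = 1021/2126 ≈ 0.48024)
I = -1632 (I = -614 - 1018 = -1632)
C + I = 1021/2126 - 1632 = -3468611/2126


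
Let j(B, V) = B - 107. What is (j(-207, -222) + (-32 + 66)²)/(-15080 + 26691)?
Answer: 842/11611 ≈ 0.072517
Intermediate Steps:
j(B, V) = -107 + B
(j(-207, -222) + (-32 + 66)²)/(-15080 + 26691) = ((-107 - 207) + (-32 + 66)²)/(-15080 + 26691) = (-314 + 34²)/11611 = (-314 + 1156)*(1/11611) = 842*(1/11611) = 842/11611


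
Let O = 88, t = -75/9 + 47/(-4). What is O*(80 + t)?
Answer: 15818/3 ≈ 5272.7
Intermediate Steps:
t = -241/12 (t = -75*⅑ + 47*(-¼) = -25/3 - 47/4 = -241/12 ≈ -20.083)
O*(80 + t) = 88*(80 - 241/12) = 88*(719/12) = 15818/3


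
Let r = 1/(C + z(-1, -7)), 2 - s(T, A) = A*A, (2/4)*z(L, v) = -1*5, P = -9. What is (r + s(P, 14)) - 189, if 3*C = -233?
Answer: -100732/263 ≈ -383.01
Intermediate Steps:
z(L, v) = -10 (z(L, v) = 2*(-1*5) = 2*(-5) = -10)
C = -233/3 (C = (⅓)*(-233) = -233/3 ≈ -77.667)
s(T, A) = 2 - A² (s(T, A) = 2 - A*A = 2 - A²)
r = -3/263 (r = 1/(-233/3 - 10) = 1/(-263/3) = -3/263 ≈ -0.011407)
(r + s(P, 14)) - 189 = (-3/263 + (2 - 1*14²)) - 189 = (-3/263 + (2 - 1*196)) - 189 = (-3/263 + (2 - 196)) - 189 = (-3/263 - 194) - 189 = -51025/263 - 189 = -100732/263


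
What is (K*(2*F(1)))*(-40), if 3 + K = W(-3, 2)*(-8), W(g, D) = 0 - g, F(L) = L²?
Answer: 2160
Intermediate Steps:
W(g, D) = -g
K = -27 (K = -3 - 1*(-3)*(-8) = -3 + 3*(-8) = -3 - 24 = -27)
(K*(2*F(1)))*(-40) = -54*1²*(-40) = -54*(-40) = 2160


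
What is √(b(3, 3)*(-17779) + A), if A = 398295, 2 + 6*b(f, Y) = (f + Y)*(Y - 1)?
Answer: √3317970/3 ≈ 607.18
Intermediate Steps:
b(f, Y) = -⅓ + (-1 + Y)*(Y + f)/6 (b(f, Y) = -⅓ + ((f + Y)*(Y - 1))/6 = -⅓ + ((Y + f)*(-1 + Y))/6 = -⅓ + ((-1 + Y)*(Y + f))/6 = -⅓ + (-1 + Y)*(Y + f)/6)
√(b(3, 3)*(-17779) + A) = √((-⅓ - ⅙*3 - ⅙*3 + (⅙)*3² + (⅙)*3*3)*(-17779) + 398295) = √((-⅓ - ½ - ½ + (⅙)*9 + 3/2)*(-17779) + 398295) = √((-⅓ - ½ - ½ + 3/2 + 3/2)*(-17779) + 398295) = √((5/3)*(-17779) + 398295) = √(-88895/3 + 398295) = √(1105990/3) = √3317970/3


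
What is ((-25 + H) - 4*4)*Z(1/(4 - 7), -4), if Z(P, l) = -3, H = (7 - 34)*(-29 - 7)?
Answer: -2793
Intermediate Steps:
H = 972 (H = -27*(-36) = 972)
((-25 + H) - 4*4)*Z(1/(4 - 7), -4) = ((-25 + 972) - 4*4)*(-3) = (947 - 16)*(-3) = 931*(-3) = -2793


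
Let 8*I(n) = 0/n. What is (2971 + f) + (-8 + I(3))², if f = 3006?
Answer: 6041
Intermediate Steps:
I(n) = 0 (I(n) = (0/n)/8 = (⅛)*0 = 0)
(2971 + f) + (-8 + I(3))² = (2971 + 3006) + (-8 + 0)² = 5977 + (-8)² = 5977 + 64 = 6041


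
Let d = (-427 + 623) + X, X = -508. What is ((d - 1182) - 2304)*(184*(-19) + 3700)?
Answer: -774792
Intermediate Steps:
d = -312 (d = (-427 + 623) - 508 = 196 - 508 = -312)
((d - 1182) - 2304)*(184*(-19) + 3700) = ((-312 - 1182) - 2304)*(184*(-19) + 3700) = (-1494 - 2304)*(-3496 + 3700) = -3798*204 = -774792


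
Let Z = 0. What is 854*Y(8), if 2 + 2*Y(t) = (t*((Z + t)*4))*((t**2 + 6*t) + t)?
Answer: 13116586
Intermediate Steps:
Y(t) = -1 + 2*t**2*(t**2 + 7*t) (Y(t) = -1 + ((t*((0 + t)*4))*((t**2 + 6*t) + t))/2 = -1 + ((t*(t*4))*(t**2 + 7*t))/2 = -1 + ((t*(4*t))*(t**2 + 7*t))/2 = -1 + ((4*t**2)*(t**2 + 7*t))/2 = -1 + (4*t**2*(t**2 + 7*t))/2 = -1 + 2*t**2*(t**2 + 7*t))
854*Y(8) = 854*(-1 + 2*8**4 + 14*8**3) = 854*(-1 + 2*4096 + 14*512) = 854*(-1 + 8192 + 7168) = 854*15359 = 13116586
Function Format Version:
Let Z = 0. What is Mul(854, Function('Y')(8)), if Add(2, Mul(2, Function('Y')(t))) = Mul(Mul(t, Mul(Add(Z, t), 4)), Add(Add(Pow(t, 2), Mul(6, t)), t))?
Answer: 13116586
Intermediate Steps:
Function('Y')(t) = Add(-1, Mul(2, Pow(t, 2), Add(Pow(t, 2), Mul(7, t)))) (Function('Y')(t) = Add(-1, Mul(Rational(1, 2), Mul(Mul(t, Mul(Add(0, t), 4)), Add(Add(Pow(t, 2), Mul(6, t)), t)))) = Add(-1, Mul(Rational(1, 2), Mul(Mul(t, Mul(t, 4)), Add(Pow(t, 2), Mul(7, t))))) = Add(-1, Mul(Rational(1, 2), Mul(Mul(t, Mul(4, t)), Add(Pow(t, 2), Mul(7, t))))) = Add(-1, Mul(Rational(1, 2), Mul(Mul(4, Pow(t, 2)), Add(Pow(t, 2), Mul(7, t))))) = Add(-1, Mul(Rational(1, 2), Mul(4, Pow(t, 2), Add(Pow(t, 2), Mul(7, t))))) = Add(-1, Mul(2, Pow(t, 2), Add(Pow(t, 2), Mul(7, t)))))
Mul(854, Function('Y')(8)) = Mul(854, Add(-1, Mul(2, Pow(8, 4)), Mul(14, Pow(8, 3)))) = Mul(854, Add(-1, Mul(2, 4096), Mul(14, 512))) = Mul(854, Add(-1, 8192, 7168)) = Mul(854, 15359) = 13116586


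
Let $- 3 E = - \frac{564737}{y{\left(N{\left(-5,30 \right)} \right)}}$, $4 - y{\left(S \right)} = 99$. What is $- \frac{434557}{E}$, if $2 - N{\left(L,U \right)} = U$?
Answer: $\frac{6518355}{29723} \approx 219.3$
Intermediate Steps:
$N{\left(L,U \right)} = 2 - U$
$y{\left(S \right)} = -95$ ($y{\left(S \right)} = 4 - 99 = -95$)
$E = - \frac{29723}{15}$ ($E = - \frac{\left(-564737\right) \frac{1}{-95}}{3} = - \frac{\left(-564737\right) \left(- \frac{1}{95}\right)}{3} = \left(- \frac{1}{3}\right) \frac{29723}{5} = - \frac{29723}{15} \approx -1981.5$)
$- \frac{434557}{E} = - \frac{434557}{- \frac{29723}{15}} = \left(-434557\right) \left(- \frac{15}{29723}\right) = \frac{6518355}{29723}$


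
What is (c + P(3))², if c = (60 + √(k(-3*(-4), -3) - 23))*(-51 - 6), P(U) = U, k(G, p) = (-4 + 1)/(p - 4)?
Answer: 81217881/7 + 389538*I*√1106/7 ≈ 1.1603e+7 + 1.8507e+6*I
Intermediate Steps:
k(G, p) = -3/(-4 + p)
c = -3420 - 57*I*√1106/7 (c = (60 + √(-3/(-4 - 3) - 23))*(-51 - 6) = (60 + √(-3/(-7) - 23))*(-57) = (60 + √(-3*(-⅐) - 23))*(-57) = (60 + √(3/7 - 23))*(-57) = (60 + √(-158/7))*(-57) = (60 + I*√1106/7)*(-57) = -3420 - 57*I*√1106/7 ≈ -3420.0 - 270.8*I)
(c + P(3))² = ((-3420 - 57*I*√1106/7) + 3)² = (-3417 - 57*I*√1106/7)²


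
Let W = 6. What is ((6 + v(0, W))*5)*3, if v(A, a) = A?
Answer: 90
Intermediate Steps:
((6 + v(0, W))*5)*3 = ((6 + 0)*5)*3 = (6*5)*3 = 30*3 = 90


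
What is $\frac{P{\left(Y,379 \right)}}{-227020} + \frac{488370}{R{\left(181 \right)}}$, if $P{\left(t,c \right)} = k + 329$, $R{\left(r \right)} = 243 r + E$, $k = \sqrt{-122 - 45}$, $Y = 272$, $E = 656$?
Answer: $\frac{110855071169}{10133945780} - \frac{i \sqrt{167}}{227020} \approx 10.939 - 5.6924 \cdot 10^{-5} i$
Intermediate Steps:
$k = i \sqrt{167}$ ($k = \sqrt{-167} = i \sqrt{167} \approx 12.923 i$)
$R{\left(r \right)} = 656 + 243 r$ ($R{\left(r \right)} = 243 r + 656 = 656 + 243 r$)
$P{\left(t,c \right)} = 329 + i \sqrt{167}$ ($P{\left(t,c \right)} = i \sqrt{167} + 329 = 329 + i \sqrt{167}$)
$\frac{P{\left(Y,379 \right)}}{-227020} + \frac{488370}{R{\left(181 \right)}} = \frac{329 + i \sqrt{167}}{-227020} + \frac{488370}{656 + 243 \cdot 181} = \left(329 + i \sqrt{167}\right) \left(- \frac{1}{227020}\right) + \frac{488370}{656 + 43983} = \left(- \frac{329}{227020} - \frac{i \sqrt{167}}{227020}\right) + \frac{488370}{44639} = \frac{110855071169}{10133945780} - \frac{i \sqrt{167}}{227020}$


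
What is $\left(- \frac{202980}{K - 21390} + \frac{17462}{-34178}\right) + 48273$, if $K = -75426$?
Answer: $\frac{6655812730923}{137874052} \approx 48275.0$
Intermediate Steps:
$\left(- \frac{202980}{K - 21390} + \frac{17462}{-34178}\right) + 48273 = \left(- \frac{202980}{-75426 - 21390} + \frac{17462}{-34178}\right) + 48273 = \left(- \frac{202980}{-96816} + 17462 \left(- \frac{1}{34178}\right)\right) + 48273 = \left(\left(-202980\right) \left(- \frac{1}{96816}\right) - \frac{8731}{17089}\right) + 48273 = \left(\frac{16915}{8068} - \frac{8731}{17089}\right) + 48273 = \frac{218618727}{137874052} + 48273 = \frac{6655812730923}{137874052}$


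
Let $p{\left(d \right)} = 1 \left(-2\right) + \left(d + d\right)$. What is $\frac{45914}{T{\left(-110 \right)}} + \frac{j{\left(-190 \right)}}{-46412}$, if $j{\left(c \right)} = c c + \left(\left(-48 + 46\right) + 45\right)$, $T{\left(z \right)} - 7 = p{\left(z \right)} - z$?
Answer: $- \frac{2134755583}{4873260} \approx -438.05$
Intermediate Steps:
$p{\left(d \right)} = -2 + 2 d$
$T{\left(z \right)} = 5 + z$ ($T{\left(z \right)} = 7 + \left(\left(-2 + 2 z\right) - z\right) = 7 + \left(-2 + z\right) = 5 + z$)
$j{\left(c \right)} = 43 + c^{2}$ ($j{\left(c \right)} = c^{2} + \left(-2 + 45\right) = c^{2} + 43 = 43 + c^{2}$)
$\frac{45914}{T{\left(-110 \right)}} + \frac{j{\left(-190 \right)}}{-46412} = \frac{45914}{5 - 110} + \frac{43 + \left(-190\right)^{2}}{-46412} = \frac{45914}{-105} + \left(43 + 36100\right) \left(- \frac{1}{46412}\right) = 45914 \left(- \frac{1}{105}\right) + 36143 \left(- \frac{1}{46412}\right) = - \frac{45914}{105} - \frac{36143}{46412} = - \frac{2134755583}{4873260}$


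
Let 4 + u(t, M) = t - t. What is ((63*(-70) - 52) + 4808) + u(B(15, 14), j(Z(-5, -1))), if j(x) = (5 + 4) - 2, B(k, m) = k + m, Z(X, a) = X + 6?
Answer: 342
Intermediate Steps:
Z(X, a) = 6 + X
j(x) = 7 (j(x) = 9 - 2 = 7)
u(t, M) = -4 (u(t, M) = -4 + (t - t) = -4 + 0 = -4)
((63*(-70) - 52) + 4808) + u(B(15, 14), j(Z(-5, -1))) = ((63*(-70) - 52) + 4808) - 4 = ((-4410 - 52) + 4808) - 4 = (-4462 + 4808) - 4 = 346 - 4 = 342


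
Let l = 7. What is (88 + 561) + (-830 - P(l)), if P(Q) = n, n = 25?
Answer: -206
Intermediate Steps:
P(Q) = 25
(88 + 561) + (-830 - P(l)) = (88 + 561) + (-830 - 1*25) = 649 + (-830 - 25) = 649 - 855 = -206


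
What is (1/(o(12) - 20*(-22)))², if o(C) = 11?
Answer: 1/203401 ≈ 4.9164e-6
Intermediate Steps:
(1/(o(12) - 20*(-22)))² = (1/(11 - 20*(-22)))² = (1/(11 + 440))² = (1/451)² = 1/203401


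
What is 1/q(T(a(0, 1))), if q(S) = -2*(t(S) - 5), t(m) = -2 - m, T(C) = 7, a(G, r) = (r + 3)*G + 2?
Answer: 1/28 ≈ 0.035714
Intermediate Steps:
a(G, r) = 2 + G*(3 + r) (a(G, r) = (3 + r)*G + 2 = G*(3 + r) + 2 = 2 + G*(3 + r))
q(S) = 14 + 2*S (q(S) = -2*((-2 - S) - 5) = -2*(-7 - S) = 14 + 2*S)
1/q(T(a(0, 1))) = 1/(14 + 2*7) = 1/(14 + 14) = 1/28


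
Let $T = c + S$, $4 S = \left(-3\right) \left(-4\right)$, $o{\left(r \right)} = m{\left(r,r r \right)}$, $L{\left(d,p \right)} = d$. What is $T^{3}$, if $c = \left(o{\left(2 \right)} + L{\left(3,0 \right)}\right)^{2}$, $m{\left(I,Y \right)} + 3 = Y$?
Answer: $6859$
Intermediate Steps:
$m{\left(I,Y \right)} = -3 + Y$
$o{\left(r \right)} = -3 + r^{2}$ ($o{\left(r \right)} = -3 + r r = -3 + r^{2}$)
$S = 3$ ($S = \frac{\left(-3\right) \left(-4\right)}{4} = \frac{1}{4} \cdot 12 = 3$)
$c = 16$ ($c = \left(\left(-3 + 2^{2}\right) + 3\right)^{2} = \left(\left(-3 + 4\right) + 3\right)^{2} = \left(1 + 3\right)^{2} = 4^{2} = 16$)
$T = 19$ ($T = 16 + 3 = 19$)
$T^{3} = 19^{3} = 6859$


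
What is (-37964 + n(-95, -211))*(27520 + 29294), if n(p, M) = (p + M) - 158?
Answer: -2183248392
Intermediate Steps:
n(p, M) = -158 + M + p (n(p, M) = (M + p) - 158 = -158 + M + p)
(-37964 + n(-95, -211))*(27520 + 29294) = (-37964 + (-158 - 211 - 95))*(27520 + 29294) = (-37964 - 464)*56814 = -38428*56814 = -2183248392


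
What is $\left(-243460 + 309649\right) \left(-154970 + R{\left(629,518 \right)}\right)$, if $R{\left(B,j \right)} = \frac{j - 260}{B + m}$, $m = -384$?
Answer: $- \frac{2513023709088}{245} \approx -1.0257 \cdot 10^{10}$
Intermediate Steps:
$R{\left(B,j \right)} = \frac{-260 + j}{-384 + B}$ ($R{\left(B,j \right)} = \frac{j - 260}{B - 384} = \frac{-260 + j}{-384 + B}$)
$\left(-243460 + 309649\right) \left(-154970 + R{\left(629,518 \right)}\right) = \left(-243460 + 309649\right) \left(-154970 + \frac{-260 + 518}{-384 + 629}\right) = 66189 \left(-154970 + \frac{1}{245} \cdot 258\right) = 66189 \left(-154970 + \frac{258}{245}\right) = 66189 \left(- \frac{37967392}{245}\right) = - \frac{2513023709088}{245}$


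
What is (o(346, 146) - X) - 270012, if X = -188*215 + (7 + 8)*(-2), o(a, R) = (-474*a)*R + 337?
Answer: -24173809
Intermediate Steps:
o(a, R) = 337 - 474*R*a (o(a, R) = -474*R*a + 337 = 337 - 474*R*a)
X = -40450 (X = -40420 + 15*(-2) = -40420 - 30 = -40450)
(o(346, 146) - X) - 270012 = ((337 - 474*146*346) - 1*(-40450)) - 270012 = ((337 - 23944584) + 40450) - 270012 = (-23944247 + 40450) - 270012 = -23903797 - 270012 = -24173809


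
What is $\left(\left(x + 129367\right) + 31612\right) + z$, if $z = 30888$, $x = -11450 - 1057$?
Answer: $179360$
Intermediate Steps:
$x = -12507$ ($x = -11450 - 1057 = -12507$)
$\left(\left(x + 129367\right) + 31612\right) + z = \left(\left(-12507 + 129367\right) + 31612\right) + 30888 = \left(116860 + 31612\right) + 30888 = 148472 + 30888 = 179360$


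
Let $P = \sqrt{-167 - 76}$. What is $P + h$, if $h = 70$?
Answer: $70 + 9 i \sqrt{3} \approx 70.0 + 15.588 i$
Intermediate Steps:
$P = 9 i \sqrt{3}$ ($P = \sqrt{-243} = 9 i \sqrt{3} \approx 15.588 i$)
$P + h = 9 i \sqrt{3} + 70 = 70 + 9 i \sqrt{3}$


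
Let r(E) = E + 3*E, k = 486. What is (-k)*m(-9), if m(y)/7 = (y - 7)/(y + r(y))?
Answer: -6048/5 ≈ -1209.6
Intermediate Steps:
r(E) = 4*E
m(y) = 7*(-7 + y)/(5*y) (m(y) = 7*((y - 7)/(y + 4*y)) = 7*((-7 + y)/((5*y))) = 7*((-7 + y)*(1/(5*y))) = 7*((-7 + y)/(5*y)) = 7*(-7 + y)/(5*y))
(-k)*m(-9) = (-1*486)*((7/5)*(-7 - 9)/(-9)) = -3402*(-1)*(-16)/(5*9) = -486*112/45 = -6048/5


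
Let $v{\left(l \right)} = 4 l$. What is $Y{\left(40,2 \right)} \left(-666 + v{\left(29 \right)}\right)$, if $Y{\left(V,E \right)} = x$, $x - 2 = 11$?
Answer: $-7150$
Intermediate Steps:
$x = 13$ ($x = 2 + 11 = 13$)
$Y{\left(V,E \right)} = 13$
$Y{\left(40,2 \right)} \left(-666 + v{\left(29 \right)}\right) = 13 \left(-666 + 4 \cdot 29\right) = 13 \left(-666 + 116\right) = 13 \left(-550\right) = -7150$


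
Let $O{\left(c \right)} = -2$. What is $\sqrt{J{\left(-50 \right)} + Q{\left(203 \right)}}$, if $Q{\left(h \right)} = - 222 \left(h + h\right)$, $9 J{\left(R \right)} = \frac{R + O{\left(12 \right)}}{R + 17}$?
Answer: $\frac{16 i \sqrt{3450711}}{99} \approx 300.22 i$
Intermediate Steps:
$J{\left(R \right)} = \frac{-2 + R}{9 \left(17 + R\right)}$ ($J{\left(R \right)} = \frac{\left(R - 2\right) \frac{1}{R + 17}}{9} = \frac{\left(-2 + R\right) \frac{1}{17 + R}}{9} = \frac{\frac{1}{17 + R} \left(-2 + R\right)}{9} = \frac{-2 + R}{9 \left(17 + R\right)}$)
$Q{\left(h \right)} = - 444 h$ ($Q{\left(h \right)} = - 222 \cdot 2 h = - 444 h$)
$\sqrt{J{\left(-50 \right)} + Q{\left(203 \right)}} = \sqrt{\frac{-2 - 50}{9 \left(17 - 50\right)} - 90132} = \sqrt{\frac{1}{9} \frac{1}{-33} \left(-52\right) - 90132} = \sqrt{\frac{1}{9} \left(- \frac{1}{33}\right) \left(-52\right) - 90132} = \sqrt{\frac{52}{297} - 90132} = \sqrt{- \frac{26769152}{297}} = \frac{16 i \sqrt{3450711}}{99}$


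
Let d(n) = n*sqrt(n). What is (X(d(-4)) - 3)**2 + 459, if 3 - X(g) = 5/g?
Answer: 29351/64 ≈ 458.61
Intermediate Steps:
d(n) = n**(3/2)
X(g) = 3 - 5/g
(X(d(-4)) - 3)**2 + 459 = ((3 - 5*I/8) - 3)**2 + 459 = (-5*I/8)**2 + 459 = -25/64 + 459 = 29351/64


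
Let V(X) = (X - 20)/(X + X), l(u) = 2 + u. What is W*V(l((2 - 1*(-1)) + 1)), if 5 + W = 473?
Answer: -546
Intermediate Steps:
V(X) = (-20 + X)/(2*X) (V(X) = (-20 + X)/((2*X)) = (-20 + X)*(1/(2*X)) = (-20 + X)/(2*X))
W = 468 (W = -5 + 473 = 468)
W*V(l((2 - 1*(-1)) + 1)) = 468*((-20 + (2 + ((2 - 1*(-1)) + 1)))/(2*(2 + ((2 - 1*(-1)) + 1)))) = 468*((-20 + (2 + ((2 + 1) + 1)))/(2*(2 + ((2 + 1) + 1)))) = 468*((-20 + (2 + (3 + 1)))/(2*(2 + (3 + 1)))) = 468*((-20 + (2 + 4))/(2*(2 + 4))) = 468*((½)*(-20 + 6)/6) = 468*((½)*(⅙)*(-14)) = 468*(-7/6) = -546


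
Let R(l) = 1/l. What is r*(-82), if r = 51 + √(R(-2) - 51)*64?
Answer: -4182 - 2624*I*√206 ≈ -4182.0 - 37662.0*I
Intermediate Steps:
r = 51 + 32*I*√206 (r = 51 + √(1/(-2) - 51)*64 = 51 + √(-½ - 51)*64 = 51 + √(-103/2)*64 = 51 + (I*√206/2)*64 = 51 + 32*I*√206 ≈ 51.0 + 459.29*I)
r*(-82) = (51 + 32*I*√206)*(-82) = -4182 - 2624*I*√206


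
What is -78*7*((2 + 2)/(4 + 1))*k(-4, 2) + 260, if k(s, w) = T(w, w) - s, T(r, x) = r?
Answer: -11804/5 ≈ -2360.8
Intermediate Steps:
k(s, w) = w - s
-78*7*((2 + 2)/(4 + 1))*k(-4, 2) + 260 = -78*7*((2 + 2)/(4 + 1))*(2 - 1*(-4)) + 260 = -78*7*(4/5)*(2 + 4) + 260 = -78*7*(4*(1/5))*6 + 260 = -78*7*(4/5)*6 + 260 = -2184*6/5 + 260 = -78*168/5 + 260 = -13104/5 + 260 = -11804/5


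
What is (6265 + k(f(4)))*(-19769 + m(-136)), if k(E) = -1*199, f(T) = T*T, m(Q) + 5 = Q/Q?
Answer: -119943018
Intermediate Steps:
m(Q) = -4 (m(Q) = -5 + Q/Q = -5 + 1 = -4)
f(T) = T**2
k(E) = -199
(6265 + k(f(4)))*(-19769 + m(-136)) = (6265 - 199)*(-19769 - 4) = 6066*(-19773) = -119943018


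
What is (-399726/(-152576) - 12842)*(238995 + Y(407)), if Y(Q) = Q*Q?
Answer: -99086251924913/19072 ≈ -5.1954e+9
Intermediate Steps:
Y(Q) = Q²
(-399726/(-152576) - 12842)*(238995 + Y(407)) = (-399726/(-152576) - 12842)*(238995 + 407²) = (-399726*(-1/152576) - 12842)*(238995 + 165649) = (199863/76288 - 12842)*404644 = -979490633/76288*404644 = -99086251924913/19072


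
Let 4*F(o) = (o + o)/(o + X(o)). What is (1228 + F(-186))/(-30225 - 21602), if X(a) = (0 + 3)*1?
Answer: -74939/3161447 ≈ -0.023704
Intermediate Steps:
X(a) = 3 (X(a) = 3*1 = 3)
F(o) = o/(2*(3 + o)) (F(o) = ((o + o)/(o + 3))/4 = ((2*o)/(3 + o))/4 = (2*o/(3 + o))/4 = o/(2*(3 + o)))
(1228 + F(-186))/(-30225 - 21602) = (1228 + (1/2)*(-186)/(3 - 186))/(-30225 - 21602) = (1228 + (1/2)*(-186)/(-183))/(-51827) = (1228 + (1/2)*(-186)*(-1/183))*(-1/51827) = (1228 + 31/61)*(-1/51827) = (74939/61)*(-1/51827) = -74939/3161447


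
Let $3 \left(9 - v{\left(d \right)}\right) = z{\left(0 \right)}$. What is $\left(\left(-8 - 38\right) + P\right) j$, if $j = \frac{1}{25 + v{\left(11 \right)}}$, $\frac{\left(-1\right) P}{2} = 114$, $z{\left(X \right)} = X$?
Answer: $- \frac{137}{17} \approx -8.0588$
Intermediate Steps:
$v{\left(d \right)} = 9$ ($v{\left(d \right)} = 9 - 0 = 9 + 0 = 9$)
$P = -228$ ($P = \left(-2\right) 114 = -228$)
$j = \frac{1}{34}$ ($j = \frac{1}{25 + 9} = \frac{1}{34} \approx 0.029412$)
$\left(\left(-8 - 38\right) + P\right) j = \left(\left(-8 - 38\right) - 228\right) \frac{1}{34} = \left(-46 - 228\right) \frac{1}{34} = \left(-274\right) \frac{1}{34} = - \frac{137}{17}$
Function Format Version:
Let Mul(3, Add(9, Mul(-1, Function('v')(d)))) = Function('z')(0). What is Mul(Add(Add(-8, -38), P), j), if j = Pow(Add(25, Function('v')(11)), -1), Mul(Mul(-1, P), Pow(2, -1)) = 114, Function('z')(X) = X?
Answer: Rational(-137, 17) ≈ -8.0588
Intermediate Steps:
Function('v')(d) = 9 (Function('v')(d) = Add(9, Mul(Rational(-1, 3), 0)) = Add(9, 0) = 9)
P = -228 (P = Mul(-2, 114) = -228)
j = Rational(1, 34) (j = Pow(Add(25, 9), -1) = Pow(34, -1) = Rational(1, 34) ≈ 0.029412)
Mul(Add(Add(-8, -38), P), j) = Mul(Add(Add(-8, -38), -228), Rational(1, 34)) = Mul(Add(-46, -228), Rational(1, 34)) = Mul(-274, Rational(1, 34)) = Rational(-137, 17)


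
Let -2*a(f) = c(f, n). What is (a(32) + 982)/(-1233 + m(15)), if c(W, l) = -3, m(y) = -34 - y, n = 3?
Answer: -1967/2564 ≈ -0.76716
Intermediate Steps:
a(f) = 3/2 (a(f) = -½*(-3) = 3/2)
(a(32) + 982)/(-1233 + m(15)) = (3/2 + 982)/(-1233 + (-34 - 1*15)) = 1967/(2*(-1233 + (-34 - 15))) = 1967/(2*(-1233 - 49)) = (1967/2)/(-1282) = (1967/2)*(-1/1282) = -1967/2564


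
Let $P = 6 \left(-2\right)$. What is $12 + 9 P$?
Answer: $-96$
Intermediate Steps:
$P = -12$
$12 + 9 P = 12 + 9 \left(-12\right) = 12 - 108 = -96$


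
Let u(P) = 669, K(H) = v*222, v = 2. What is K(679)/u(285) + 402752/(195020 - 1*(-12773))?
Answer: 3889260/1494769 ≈ 2.6019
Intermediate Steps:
K(H) = 444 (K(H) = 2*222 = 444)
K(679)/u(285) + 402752/(195020 - 1*(-12773)) = 444/669 + 402752/(195020 - 1*(-12773)) = 444*(1/669) + 402752/(195020 + 12773) = 148/223 + 402752/207793 = 148/223 + 402752*(1/207793) = 148/223 + 12992/6703 = 3889260/1494769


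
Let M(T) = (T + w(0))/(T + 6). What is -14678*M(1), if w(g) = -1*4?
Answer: 44034/7 ≈ 6290.6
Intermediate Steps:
w(g) = -4
M(T) = (-4 + T)/(6 + T) (M(T) = (T - 4)/(T + 6) = (-4 + T)/(6 + T))
-14678*M(1) = -14678*(-4 + 1)/(6 + 1) = -14678*(-3)/7 = -14678*(-3/7) = 44034/7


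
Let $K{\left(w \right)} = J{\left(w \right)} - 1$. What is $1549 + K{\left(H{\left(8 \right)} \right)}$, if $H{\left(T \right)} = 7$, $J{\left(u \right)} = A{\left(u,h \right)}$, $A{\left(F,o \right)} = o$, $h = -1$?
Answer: $1547$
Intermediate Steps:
$J{\left(u \right)} = -1$
$K{\left(w \right)} = -2$ ($K{\left(w \right)} = -1 - 1 = -2$)
$1549 + K{\left(H{\left(8 \right)} \right)} = 1549 - 2 = 1547$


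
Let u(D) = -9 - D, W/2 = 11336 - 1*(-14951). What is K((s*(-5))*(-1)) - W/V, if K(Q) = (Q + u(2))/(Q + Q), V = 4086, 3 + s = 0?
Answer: -122582/10215 ≈ -12.000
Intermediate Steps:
s = -3 (s = -3 + 0 = -3)
W = 52574 (W = 2*(11336 - 1*(-14951)) = 2*(11336 + 14951) = 2*26287 = 52574)
K(Q) = (-11 + Q)/(2*Q) (K(Q) = (Q + (-9 - 1*2))/(Q + Q) = (Q + (-9 - 2))/((2*Q)) = (Q - 11)*(1/(2*Q)) = (-11 + Q)*(1/(2*Q)) = (-11 + Q)/(2*Q))
K((s*(-5))*(-1)) - W/V = (-11 - 3*(-5)*(-1))/(2*((-3*(-5)*(-1)))) - 52574/4086 = (-11 + 15*(-1))/(2*((15*(-1)))) - 52574/4086 = (½)*(-11 - 15)/(-15) - 1*26287/2043 = (½)*(-1/15)*(-26) - 26287/2043 = 13/15 - 26287/2043 = -122582/10215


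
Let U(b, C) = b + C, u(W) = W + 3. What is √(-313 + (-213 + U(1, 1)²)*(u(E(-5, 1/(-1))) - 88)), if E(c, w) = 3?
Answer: 5*√673 ≈ 129.71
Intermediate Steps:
u(W) = 3 + W
U(b, C) = C + b
√(-313 + (-213 + U(1, 1)²)*(u(E(-5, 1/(-1))) - 88)) = √(-313 + (-213 + (1 + 1)²)*((3 + 3) - 88)) = √(-313 + (-213 + 2²)*(6 - 88)) = √(-313 + (-213 + 4)*(-82)) = √(-313 - 209*(-82)) = √(-313 + 17138) = √16825 = 5*√673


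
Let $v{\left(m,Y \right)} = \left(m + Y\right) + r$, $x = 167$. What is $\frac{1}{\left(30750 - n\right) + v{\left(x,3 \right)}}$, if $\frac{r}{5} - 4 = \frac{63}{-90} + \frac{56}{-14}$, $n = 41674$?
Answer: $- \frac{2}{21515} \approx -9.2958 \cdot 10^{-5}$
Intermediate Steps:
$r = - \frac{7}{2}$ ($r = 20 + 5 \left(\frac{63}{-90} + \frac{56}{-14}\right) = 20 + 5 \left(63 \left(- \frac{1}{90}\right) + 56 \left(- \frac{1}{14}\right)\right) = 20 + 5 \left(- \frac{7}{10} - 4\right) = 20 + 5 \left(- \frac{47}{10}\right) = 20 - \frac{47}{2} = - \frac{7}{2} \approx -3.5$)
$v{\left(m,Y \right)} = - \frac{7}{2} + Y + m$ ($v{\left(m,Y \right)} = \left(m + Y\right) - \frac{7}{2} = \left(Y + m\right) - \frac{7}{2} = - \frac{7}{2} + Y + m$)
$\frac{1}{\left(30750 - n\right) + v{\left(x,3 \right)}} = \frac{1}{\left(30750 - 41674\right) + \left(- \frac{7}{2} + 3 + 167\right)} = \frac{1}{\left(30750 - 41674\right) + \frac{333}{2}} = \frac{1}{-10924 + \frac{333}{2}} = \frac{1}{- \frac{21515}{2}} = - \frac{2}{21515}$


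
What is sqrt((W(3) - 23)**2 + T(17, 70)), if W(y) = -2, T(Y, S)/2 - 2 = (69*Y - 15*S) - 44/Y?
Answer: 3*sqrt(27931)/17 ≈ 29.493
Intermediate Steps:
T(Y, S) = 4 - 88/Y - 30*S + 138*Y (T(Y, S) = 4 + 2*((69*Y - 15*S) - 44/Y) = 4 + 2*((-15*S + 69*Y) - 44/Y) = 4 + 2*(-44/Y - 15*S + 69*Y) = 4 + (-88/Y - 30*S + 138*Y) = 4 - 88/Y - 30*S + 138*Y)
sqrt((W(3) - 23)**2 + T(17, 70)) = sqrt((-2 - 23)**2 + (4 - 88/17 - 30*70 + 138*17)) = sqrt((-25)**2 + (4 - 88*1/17 - 2100 + 2346)) = sqrt(625 + (4 - 88/17 - 2100 + 2346)) = sqrt(625 + 4162/17) = sqrt(14787/17) = 3*sqrt(27931)/17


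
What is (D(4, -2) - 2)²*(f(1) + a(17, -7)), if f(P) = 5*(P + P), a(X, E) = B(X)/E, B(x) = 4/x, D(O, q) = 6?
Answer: 18976/119 ≈ 159.46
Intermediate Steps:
a(X, E) = 4/(E*X) (a(X, E) = (4/X)/E = 4/(E*X))
f(P) = 10*P (f(P) = 5*(2*P) = 10*P)
(D(4, -2) - 2)²*(f(1) + a(17, -7)) = (6 - 2)²*(10*1 + 4/(-7*17)) = 4²*(10 + 4*(-⅐)*(1/17)) = 16*(10 - 4/119) = 16*(1186/119) = 18976/119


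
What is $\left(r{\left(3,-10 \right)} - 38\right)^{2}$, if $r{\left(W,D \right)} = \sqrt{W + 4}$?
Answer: $\left(38 - \sqrt{7}\right)^{2} \approx 1249.9$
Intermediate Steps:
$r{\left(W,D \right)} = \sqrt{4 + W}$
$\left(r{\left(3,-10 \right)} - 38\right)^{2} = \left(\sqrt{4 + 3} - 38\right)^{2} = \left(\sqrt{7} - 38\right)^{2} = \left(-38 + \sqrt{7}\right)^{2}$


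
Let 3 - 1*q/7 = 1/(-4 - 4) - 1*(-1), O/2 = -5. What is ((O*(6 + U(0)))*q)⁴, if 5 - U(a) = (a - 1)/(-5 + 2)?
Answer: 513366837760000/81 ≈ 6.3379e+12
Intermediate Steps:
O = -10 (O = 2*(-5) = -10)
q = 119/8 (q = 21 - 7*(1/(-4 - 4) - 1*(-1)) = 21 - 7*(1/(-8) + 1) = 21 - 7*(-⅛ + 1) = 21 - 7*7/8 = 21 - 49/8 = 119/8 ≈ 14.875)
U(a) = 14/3 + a/3 (U(a) = 5 - (a - 1)/(-5 + 2) = 5 - (-1 + a)/(-3) = 5 - (-1 + a)*(-1)/3 = 5 - (⅓ - a/3) = 5 + (-⅓ + a/3) = 14/3 + a/3)
((O*(6 + U(0)))*q)⁴ = (-10*(6 + (14/3 + (⅓)*0))*(119/8))⁴ = (-10*(6 + (14/3 + 0))*(119/8))⁴ = (-10*(6 + 14/3)*(119/8))⁴ = (-10*32/3*(119/8))⁴ = (-320/3*119/8)⁴ = (-4760/3)⁴ = 513366837760000/81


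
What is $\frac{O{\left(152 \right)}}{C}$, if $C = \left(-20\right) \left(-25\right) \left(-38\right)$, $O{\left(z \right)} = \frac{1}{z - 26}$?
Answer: $- \frac{1}{2394000} \approx -4.1771 \cdot 10^{-7}$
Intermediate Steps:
$O{\left(z \right)} = \frac{1}{-26 + z}$
$C = -19000$ ($C = 500 \left(-38\right) = -19000$)
$\frac{O{\left(152 \right)}}{C} = \frac{1}{\left(-26 + 152\right) \left(-19000\right)} = \frac{1}{126} \left(- \frac{1}{19000}\right) = - \frac{1}{2394000}$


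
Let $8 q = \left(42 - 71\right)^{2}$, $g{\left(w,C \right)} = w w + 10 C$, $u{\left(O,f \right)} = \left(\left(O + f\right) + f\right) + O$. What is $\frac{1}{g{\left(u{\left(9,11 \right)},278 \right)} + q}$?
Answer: $\frac{8}{35881} \approx 0.00022296$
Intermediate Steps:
$u{\left(O,f \right)} = 2 O + 2 f$ ($u{\left(O,f \right)} = \left(O + 2 f\right) + O = 2 O + 2 f$)
$g{\left(w,C \right)} = w^{2} + 10 C$
$q = \frac{841}{8}$ ($q = \frac{\left(42 - 71\right)^{2}}{8} = \frac{\left(-29\right)^{2}}{8} = \frac{1}{8} \cdot 841 = \frac{841}{8} \approx 105.13$)
$\frac{1}{g{\left(u{\left(9,11 \right)},278 \right)} + q} = \frac{1}{\left(\left(2 \cdot 9 + 2 \cdot 11\right)^{2} + 10 \cdot 278\right) + \frac{841}{8}} = \frac{1}{\left(\left(18 + 22\right)^{2} + 2780\right) + \frac{841}{8}} = \frac{1}{\left(40^{2} + 2780\right) + \frac{841}{8}} = \frac{1}{\left(1600 + 2780\right) + \frac{841}{8}} = \frac{1}{4380 + \frac{841}{8}} = \frac{1}{\frac{35881}{8}} = \frac{8}{35881}$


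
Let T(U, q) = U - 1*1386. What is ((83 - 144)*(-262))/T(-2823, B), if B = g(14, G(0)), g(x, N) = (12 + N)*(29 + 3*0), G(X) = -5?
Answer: -262/69 ≈ -3.7971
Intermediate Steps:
g(x, N) = 348 + 29*N (g(x, N) = (12 + N)*(29 + 0) = (12 + N)*29 = 348 + 29*N)
B = 203 (B = 348 + 29*(-5) = 348 - 145 = 203)
T(U, q) = -1386 + U (T(U, q) = U - 1386 = -1386 + U)
((83 - 144)*(-262))/T(-2823, B) = ((83 - 144)*(-262))/(-1386 - 2823) = -61*(-262)/(-4209) = 15982*(-1/4209) = -262/69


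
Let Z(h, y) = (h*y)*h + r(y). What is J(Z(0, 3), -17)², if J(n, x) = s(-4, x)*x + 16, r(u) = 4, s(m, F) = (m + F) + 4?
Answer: 93025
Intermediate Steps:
s(m, F) = 4 + F + m (s(m, F) = (F + m) + 4 = 4 + F + m)
Z(h, y) = 4 + y*h² (Z(h, y) = (h*y)*h + 4 = y*h² + 4 = 4 + y*h²)
J(n, x) = 16 + x² (J(n, x) = (4 + x - 4)*x + 16 = x*x + 16 = x² + 16 = 16 + x²)
J(Z(0, 3), -17)² = (16 + (-17)²)² = (16 + 289)² = 305² = 93025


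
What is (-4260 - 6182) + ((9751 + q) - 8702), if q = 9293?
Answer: -100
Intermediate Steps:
(-4260 - 6182) + ((9751 + q) - 8702) = (-4260 - 6182) + ((9751 + 9293) - 8702) = -10442 + (19044 - 8702) = -10442 + 10342 = -100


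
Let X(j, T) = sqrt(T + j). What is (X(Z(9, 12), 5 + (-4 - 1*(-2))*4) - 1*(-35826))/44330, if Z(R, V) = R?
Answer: 17913/22165 + sqrt(6)/44330 ≈ 0.80822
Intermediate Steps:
(X(Z(9, 12), 5 + (-4 - 1*(-2))*4) - 1*(-35826))/44330 = (sqrt((5 + (-4 - 1*(-2))*4) + 9) - 1*(-35826))/44330 = (sqrt((5 + (-4 + 2)*4) + 9) + 35826)*(1/44330) = (sqrt((5 - 2*4) + 9) + 35826)*(1/44330) = (sqrt((5 - 8) + 9) + 35826)*(1/44330) = (sqrt(-3 + 9) + 35826)*(1/44330) = (sqrt(6) + 35826)*(1/44330) = (35826 + sqrt(6))*(1/44330) = 17913/22165 + sqrt(6)/44330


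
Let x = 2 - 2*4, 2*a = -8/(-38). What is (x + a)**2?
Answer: 12544/361 ≈ 34.748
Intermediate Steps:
a = 2/19 (a = (-8/(-38))/2 = (-8*(-1/38))/2 = (1/2)*(4/19) = 2/19 ≈ 0.10526)
x = -6 (x = 2 - 8 = -6)
(x + a)**2 = (-6 + 2/19)**2 = (-112/19)**2 = 12544/361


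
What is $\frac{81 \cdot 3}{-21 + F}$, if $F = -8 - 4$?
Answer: $- \frac{81}{11} \approx -7.3636$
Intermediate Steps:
$F = -12$
$\frac{81 \cdot 3}{-21 + F} = \frac{81 \cdot 3}{-21 - 12} = \frac{1}{-33} \cdot 243 = \left(- \frac{1}{33}\right) 243 = - \frac{81}{11}$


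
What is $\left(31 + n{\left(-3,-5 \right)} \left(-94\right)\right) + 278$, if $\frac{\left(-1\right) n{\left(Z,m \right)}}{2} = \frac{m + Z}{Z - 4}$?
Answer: $\frac{3667}{7} \approx 523.86$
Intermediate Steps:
$n{\left(Z,m \right)} = - \frac{2 \left(Z + m\right)}{-4 + Z}$ ($n{\left(Z,m \right)} = - 2 \frac{m + Z}{Z - 4} = - 2 \frac{Z + m}{-4 + Z} = - \frac{2 \left(Z + m\right)}{-4 + Z}$)
$\left(31 + n{\left(-3,-5 \right)} \left(-94\right)\right) + 278 = \left(31 + \frac{2 \left(\left(-1\right) \left(-3\right) - -5\right)}{-4 - 3} \left(-94\right)\right) + 278 = \left(31 + \frac{2 \left(3 + 5\right)}{-7} \left(-94\right)\right) + 278 = \left(31 + 2 \left(- \frac{1}{7}\right) 8 \left(-94\right)\right) + 278 = \left(31 - - \frac{1504}{7}\right) + 278 = \left(31 + \frac{1504}{7}\right) + 278 = \frac{1721}{7} + 278 = \frac{3667}{7}$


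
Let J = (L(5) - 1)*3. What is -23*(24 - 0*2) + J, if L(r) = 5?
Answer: -540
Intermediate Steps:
J = 12 (J = (5 - 1)*3 = 4*3 = 12)
-23*(24 - 0*2) + J = -23*(24 - 0*2) + 12 = -23*(24 - 1*0) + 12 = -23*(24 + 0) + 12 = -23*24 + 12 = -552 + 12 = -540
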